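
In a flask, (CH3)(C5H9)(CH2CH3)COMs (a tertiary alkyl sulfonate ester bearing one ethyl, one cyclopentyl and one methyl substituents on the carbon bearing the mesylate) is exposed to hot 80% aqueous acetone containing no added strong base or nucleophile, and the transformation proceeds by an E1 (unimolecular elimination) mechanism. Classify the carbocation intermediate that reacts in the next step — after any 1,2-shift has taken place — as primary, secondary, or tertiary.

tertiary

Step 1: Ionisation: the C–O σ-bond cleaves heterolytically; both bonding electrons depart with MsO⁻, leaving a tertiary carbocation at the α-carbon.
No single 1,2-shift to an adjacent carbon would give a more-substituted cation, so no rearrangement occurs.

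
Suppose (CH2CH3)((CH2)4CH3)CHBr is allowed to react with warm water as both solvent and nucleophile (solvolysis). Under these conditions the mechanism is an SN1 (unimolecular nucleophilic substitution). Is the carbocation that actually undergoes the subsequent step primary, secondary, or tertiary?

secondary

Step 1: The C–Br bond breaks with both electrons going to the bromide; Br⁻ leaves and a secondary carbocation remains.
No single 1,2-shift to an adjacent carbon would give a more-substituted cation, so no rearrangement occurs.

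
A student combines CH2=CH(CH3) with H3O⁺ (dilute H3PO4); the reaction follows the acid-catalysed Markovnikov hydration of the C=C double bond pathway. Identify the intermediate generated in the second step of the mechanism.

Step 1: The π electrons of the C=C bond attack a proton of H3O⁺; Markovnikov addition places the new C–H on the less-substituted alkene carbon, so the positive charge ends up on the more-substituted carbon — a secondary carbocation. H2O is released.
Step 2: Water acts as the nucleophile: an oxygen lone pair bonds to the cationic carbon, giving an oxonium-ion intermediate.
After step 2 the species present is an oxonium ion.

oxonium ion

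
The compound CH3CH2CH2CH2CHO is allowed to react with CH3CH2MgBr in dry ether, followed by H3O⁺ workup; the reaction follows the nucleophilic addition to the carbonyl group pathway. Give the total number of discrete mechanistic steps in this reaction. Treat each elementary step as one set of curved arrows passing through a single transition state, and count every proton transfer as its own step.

Step 1: Nucleophilic addition: the carbanion-like carbon of CH3CH2MgBr adds to the carbonyl carbon, pushing the π(C=O) electron pair onto oxygen and giving a tetrahedral alkoxide.
Step 2: Protonation of the alkoxide by H3O⁺ workup furnishes an alcohol.
Total: 2 elementary steps.

2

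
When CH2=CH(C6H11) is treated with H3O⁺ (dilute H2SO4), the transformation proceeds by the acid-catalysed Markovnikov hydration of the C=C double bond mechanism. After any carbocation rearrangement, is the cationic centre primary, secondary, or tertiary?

tertiary

Step 1: The π electrons of the C=C bond attack a proton of H3O⁺; Markovnikov addition places the new C–H on the less-substituted alkene carbon, so the positive charge ends up on the more-substituted carbon — a secondary carbocation. H2O is released.
Step 2: A hydride (H with its bonding pair) migrates from the adjacent cyclohexyl carbon to the cationic centre — a 1,2-hydride shift — upgrading the secondary cation to a tertiary one.
The cation rearranges from secondary to tertiary via a 1,2-hydride shift from the adjacent cyclohexyl carbon; the tertiary cation is what reacts next.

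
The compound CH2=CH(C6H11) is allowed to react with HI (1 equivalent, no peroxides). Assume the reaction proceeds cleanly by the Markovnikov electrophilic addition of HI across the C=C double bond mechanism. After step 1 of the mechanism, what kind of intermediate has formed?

Step 1: Protonation of the alkene by HI: the π bond acts as the nucleophile and picks up H⁺, giving the more stable (Markovnikov) secondary carbocation. The H–I bond breaks heterolytically, releasing I⁻.
After step 1 the species present is a secondary carbocation.

secondary carbocation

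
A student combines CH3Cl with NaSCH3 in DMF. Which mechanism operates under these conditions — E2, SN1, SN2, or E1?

SN2

Conditions: a methyl substrate with a strong nucleophile in the polar aprotic solvent DMF.
These conditions are the textbook signature of the SN2 pathway.
An unhindered substrate with a strong nucleophile in a polar aprotic solvent favours one-step backside displacement.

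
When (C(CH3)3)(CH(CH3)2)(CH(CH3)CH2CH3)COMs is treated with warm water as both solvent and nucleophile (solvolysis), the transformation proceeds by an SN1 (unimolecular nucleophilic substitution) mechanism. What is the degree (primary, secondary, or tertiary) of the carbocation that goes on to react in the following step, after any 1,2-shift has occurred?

tertiary

Step 1: Rate-determining heterolysis of the C–O bond gives MsO⁻ and a tertiary carbocation.
No single 1,2-shift to an adjacent carbon would give a more-substituted cation, so no rearrangement occurs.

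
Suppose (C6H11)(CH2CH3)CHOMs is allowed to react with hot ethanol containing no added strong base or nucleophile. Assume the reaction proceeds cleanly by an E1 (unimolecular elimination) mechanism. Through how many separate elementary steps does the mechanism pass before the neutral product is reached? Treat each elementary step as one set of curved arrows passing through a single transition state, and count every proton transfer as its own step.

3

Step 1: Unassisted departure of MsO⁻ (taking the C–O bonding pair) generates a secondary carbocation.
Step 2: Carbocation rearrangement: a 1,2-hydride shift from the adjacent cyclohexyl carbon converts the initially-formed secondary cation into the more stable tertiary cation.
Step 3: Loss of a β-proton to an ethanol molecule of the solvent: the C–H bonding pair collapses toward the cationic carbon to form the C=C π bond, yielding the alkene.
Total: 3 elementary steps.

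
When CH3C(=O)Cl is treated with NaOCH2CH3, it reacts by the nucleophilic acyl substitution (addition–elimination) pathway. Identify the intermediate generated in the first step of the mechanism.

tetrahedral intermediate

Step 1: Nucleophilic addition of CH3CH2O⁻ to the acyl carbon breaks the π(C=O) bond and yields a tetrahedral, anionic intermediate.
After step 1 the species present is a tetrahedral intermediate.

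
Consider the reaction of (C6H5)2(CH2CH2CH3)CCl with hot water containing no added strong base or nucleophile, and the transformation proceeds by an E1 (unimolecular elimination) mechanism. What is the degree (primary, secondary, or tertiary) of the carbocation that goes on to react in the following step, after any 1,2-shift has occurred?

Step 1: Rate-determining heterolysis of the C–Cl bond gives Cl⁻ and a tertiary carbocation.
No single 1,2-shift to an adjacent carbon would give a more-substituted cation, so no rearrangement occurs.

tertiary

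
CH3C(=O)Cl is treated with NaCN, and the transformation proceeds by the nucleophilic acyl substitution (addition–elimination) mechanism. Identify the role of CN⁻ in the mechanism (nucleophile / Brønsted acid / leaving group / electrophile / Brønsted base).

nucleophile

Step 1: Nucleophilic addition of CN⁻ to the acyl carbon breaks the π(C=O) bond and yields a tetrahedral, anionic intermediate.
CN⁻ donates an electron pair to form a new σ-bond to carbon — it is the nucleophile.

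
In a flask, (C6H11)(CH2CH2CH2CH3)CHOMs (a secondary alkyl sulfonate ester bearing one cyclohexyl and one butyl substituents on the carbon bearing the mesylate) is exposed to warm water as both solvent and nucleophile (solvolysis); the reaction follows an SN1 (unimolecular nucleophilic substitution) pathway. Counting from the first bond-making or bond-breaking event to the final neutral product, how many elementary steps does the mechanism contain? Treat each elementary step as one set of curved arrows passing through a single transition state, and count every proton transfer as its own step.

Step 1: Ionisation: the C–O σ-bond cleaves heterolytically; both bonding electrons depart with MsO⁻, leaving a secondary carbocation at the α-carbon.
Step 2: A 1,2-hydride shift from the adjacent cyclohexyl carbon moves the positive charge from the secondary centre to an adjacent carbon, generating a more stable tertiary carbocation.
Step 3: A lone pair on the oxygen of H2O attacks the carbocation, forming a new C–O σ-bond and an oxonium ion.
Step 4: A second solvent molecule removes the proton on oxygen, giving the neutral alcohol product.
Total: 4 elementary steps.

4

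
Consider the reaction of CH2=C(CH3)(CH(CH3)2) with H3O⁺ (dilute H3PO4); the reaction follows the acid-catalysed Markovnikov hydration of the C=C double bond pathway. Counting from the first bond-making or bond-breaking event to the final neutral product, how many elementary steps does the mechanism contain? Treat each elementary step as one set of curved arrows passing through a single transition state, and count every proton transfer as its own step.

Step 1: Electrophilic addition begins with the π(C=C) electrons forming a bond to the proton of H3O⁺. Following Markovnikov's rule, the resulting cation is tertiary. H2O is released.
(No 1,2-shift: no single shift to an adjacent carbon would give a more stable cation.)
Step 2: Nucleophilic capture of the cation by H2O produces the protonated alcohol (an oxonium ion).
Step 3: Proton transfer from the O–H of the oxonium ion to H2O completes the catalytic cycle and yields the alcohol.
Total: 3 elementary steps.

3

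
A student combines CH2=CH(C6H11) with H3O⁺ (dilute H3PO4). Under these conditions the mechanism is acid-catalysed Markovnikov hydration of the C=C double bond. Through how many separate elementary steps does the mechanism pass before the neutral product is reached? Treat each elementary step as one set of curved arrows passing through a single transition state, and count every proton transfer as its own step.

Step 1: Protonation of the alkene by H3O⁺: the π bond acts as the nucleophile and picks up H⁺, giving the more stable (Markovnikov) secondary carbocation. H2O is released.
Step 2: Carbocation rearrangement: a 1,2-hydride shift from the adjacent cyclohexyl carbon converts the initially-formed secondary cation into the more stable tertiary cation.
Step 3: A lone pair on the oxygen of H2O attacks the carbocation, forming a C–O bond and an oxonium ion (a protonated alcohol).
Step 4: Deprotonation of the oxonium ion by a water molecule delivers the neutral alcohol and regenerates the acid catalyst.
Total: 4 elementary steps.

4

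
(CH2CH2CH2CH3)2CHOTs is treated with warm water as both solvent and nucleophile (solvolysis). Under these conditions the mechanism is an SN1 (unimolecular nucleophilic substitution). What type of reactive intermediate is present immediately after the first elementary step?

Step 1: The C–O bond breaks with both electrons going to the tosylate; TsO⁻ leaves and a secondary carbocation remains.
After step 1 the species present is a secondary carbocation.

secondary carbocation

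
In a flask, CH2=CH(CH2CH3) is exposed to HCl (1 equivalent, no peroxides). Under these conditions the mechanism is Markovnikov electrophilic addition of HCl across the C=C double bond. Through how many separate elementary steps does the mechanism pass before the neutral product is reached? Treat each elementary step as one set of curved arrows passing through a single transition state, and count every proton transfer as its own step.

2

Step 1: Protonation of the alkene by HCl: the π bond acts as the nucleophile and picks up H⁺, giving the more stable (Markovnikov) secondary carbocation. The H–Cl bond breaks heterolytically, releasing Cl⁻.
(No 1,2-shift: no single shift to an adjacent carbon would give a more stable cation.)
Step 2: Cl⁻ captures the cation: a lone pair on Cl⁻ fills the empty p orbital, producing the alkyl halide product.
Total: 2 elementary steps.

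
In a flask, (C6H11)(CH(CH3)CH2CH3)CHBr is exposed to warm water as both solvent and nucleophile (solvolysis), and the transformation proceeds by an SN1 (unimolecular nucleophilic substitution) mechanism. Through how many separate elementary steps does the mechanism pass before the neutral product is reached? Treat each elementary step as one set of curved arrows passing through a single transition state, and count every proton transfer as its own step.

4

Step 1: Ionisation: the C–Br σ-bond cleaves heterolytically; both bonding electrons depart with Br⁻, leaving a secondary carbocation at the α-carbon.
Step 2: A hydride (H with its bonding pair) migrates from the adjacent sec-butyl carbon to the cationic centre — a 1,2-hydride shift — upgrading the secondary cation to a tertiary one.
Step 3: A lone pair on the oxygen of H2O attacks the carbocation, forming a new C–O σ-bond and an oxonium ion.
Step 4: Proton transfer from the O–H of the oxonium ion to a solvent molecule delivers the neutral alcohol.
Total: 4 elementary steps.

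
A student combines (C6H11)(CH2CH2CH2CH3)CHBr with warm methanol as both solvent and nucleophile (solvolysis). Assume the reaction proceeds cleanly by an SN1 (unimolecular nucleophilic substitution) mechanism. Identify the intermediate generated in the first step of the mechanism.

Step 1: Rate-determining heterolysis of the C–Br bond gives Br⁻ and a secondary carbocation.
After step 1 the species present is a secondary carbocation.

secondary carbocation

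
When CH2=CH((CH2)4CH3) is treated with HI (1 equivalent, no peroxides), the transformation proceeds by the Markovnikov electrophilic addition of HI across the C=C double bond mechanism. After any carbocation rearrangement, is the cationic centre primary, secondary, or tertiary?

Step 1: Electrophilic addition begins with the π(C=C) electrons forming a bond to the proton of HI. Following Markovnikov's rule, the resulting cation is secondary. The H–I bond breaks heterolytically, releasing I⁻.
No single 1,2-shift to an adjacent carbon would give a more-substituted cation, so no rearrangement occurs.

secondary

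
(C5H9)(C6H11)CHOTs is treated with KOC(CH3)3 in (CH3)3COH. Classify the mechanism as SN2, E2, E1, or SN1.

Conditions: a strong/bulky base with a secondary substrate bearing a β-hydrogen.
These conditions are the textbook signature of the E2 pathway.
A strong (often hindered) base removes a β-H in concert with loss of the leaving group — bimolecular elimination.

E2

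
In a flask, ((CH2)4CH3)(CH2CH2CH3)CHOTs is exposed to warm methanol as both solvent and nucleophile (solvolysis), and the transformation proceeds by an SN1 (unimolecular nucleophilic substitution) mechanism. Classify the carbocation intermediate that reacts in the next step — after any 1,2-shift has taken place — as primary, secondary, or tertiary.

secondary

Step 1: The C–O bond breaks with both electrons going to the tosylate; TsO⁻ leaves and a secondary carbocation remains.
No single 1,2-shift to an adjacent carbon would give a more-substituted cation, so no rearrangement occurs.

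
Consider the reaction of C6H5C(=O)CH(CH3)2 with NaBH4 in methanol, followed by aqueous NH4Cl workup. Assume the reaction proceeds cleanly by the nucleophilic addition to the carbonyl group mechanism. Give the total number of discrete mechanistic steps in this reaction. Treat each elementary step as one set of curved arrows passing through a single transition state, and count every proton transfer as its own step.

2

Step 1: H⁻ (delivered from BH4⁻) attacks the sp² carbonyl carbon; the C=O π bond breaks and the electrons end up as a lone pair on the alkoxide oxygen of the tetrahedral intermediate.
Step 2: The alkoxide picks up a proton during aqueous NH4Cl workup to yield an alcohol.
Total: 2 elementary steps.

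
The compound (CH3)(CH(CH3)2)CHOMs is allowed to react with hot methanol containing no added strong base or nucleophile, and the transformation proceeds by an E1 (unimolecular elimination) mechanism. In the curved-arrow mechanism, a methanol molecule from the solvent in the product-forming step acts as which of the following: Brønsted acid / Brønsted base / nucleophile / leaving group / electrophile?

Step 3: Loss of a β-proton to a methanol molecule of the solvent: the C–H bonding pair collapses toward the cationic carbon to form the C=C π bond, yielding the alkene.
A methanol molecule from the solvent in the product-forming step accepts a proton in a proton-transfer step — a Brønsted base.

Brønsted base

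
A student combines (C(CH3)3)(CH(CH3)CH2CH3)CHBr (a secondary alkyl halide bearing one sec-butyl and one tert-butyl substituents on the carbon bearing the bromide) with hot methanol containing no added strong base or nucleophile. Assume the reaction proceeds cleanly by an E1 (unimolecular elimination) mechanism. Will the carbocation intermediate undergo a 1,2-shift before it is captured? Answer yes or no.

yes

The first-formed carbocation is secondary.
The adjacent sec-butyl carbon already bears 2 other carbon substituents and has a hydrogen to migrate; after a 1,2-hydride shift from that carbon the positive charge sits on a tertiary centre.
Tertiary is more stable than secondary, so the shift occurs.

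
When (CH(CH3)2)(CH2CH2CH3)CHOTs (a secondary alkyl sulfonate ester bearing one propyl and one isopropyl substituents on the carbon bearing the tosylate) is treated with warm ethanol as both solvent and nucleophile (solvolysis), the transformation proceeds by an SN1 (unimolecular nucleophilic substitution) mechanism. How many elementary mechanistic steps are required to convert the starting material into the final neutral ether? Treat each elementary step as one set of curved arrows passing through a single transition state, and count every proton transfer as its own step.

Step 1: Rate-determining heterolysis of the C–O bond gives TsO⁻ and a secondary carbocation.
Step 2: Carbocation rearrangement: a 1,2-hydride shift from the adjacent isopropyl carbon converts the initially-formed secondary cation into the more stable tertiary cation.
Step 3: CH3CH2OH donates an oxygen lone pair into the empty p orbital of the cation, giving a protonated ether (an oxonium ion).
Step 4: A second solvent molecule removes the proton on oxygen, giving the neutral ether product.
Total: 4 elementary steps.

4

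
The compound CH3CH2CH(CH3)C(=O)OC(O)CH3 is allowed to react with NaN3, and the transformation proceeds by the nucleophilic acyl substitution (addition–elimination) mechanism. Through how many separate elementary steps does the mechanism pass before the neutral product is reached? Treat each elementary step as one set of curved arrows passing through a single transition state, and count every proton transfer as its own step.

2

Step 1: A lone pair on the N of N3⁻ attacks the electrophilic acyl carbon; the π(C=O) electrons move onto oxygen, giving a tetrahedral intermediate.
Step 2: An oxygen lone pair re-forms the C=O π bond as the C–O σ-bond breaks; CH3CO2⁻ is expelled.
Total: 2 elementary steps.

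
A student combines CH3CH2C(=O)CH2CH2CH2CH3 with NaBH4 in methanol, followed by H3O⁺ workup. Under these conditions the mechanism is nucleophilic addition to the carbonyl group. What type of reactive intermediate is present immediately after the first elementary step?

Step 1: A lone pair / filled orbital on H⁻ (delivered from BH4⁻) attacks the electrophilic carbonyl carbon; the π(C=O) electrons shift onto oxygen, producing a tetrahedral alkoxide intermediate.
After step 1 the species present is a tetrahedral alkoxide intermediate.

tetrahedral alkoxide intermediate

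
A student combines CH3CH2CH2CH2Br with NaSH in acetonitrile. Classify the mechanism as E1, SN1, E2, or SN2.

Conditions: a primary substrate with a strong nucleophile in the polar aprotic solvent acetonitrile.
These conditions are the textbook signature of the SN2 pathway.
An unhindered substrate with a strong nucleophile in a polar aprotic solvent favours one-step backside displacement.

SN2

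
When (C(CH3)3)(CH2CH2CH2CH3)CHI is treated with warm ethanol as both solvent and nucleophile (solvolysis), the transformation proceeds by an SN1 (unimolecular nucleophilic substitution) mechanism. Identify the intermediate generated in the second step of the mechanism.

tertiary carbocation

Step 1: The C–I bond breaks with both electrons going to the iodide; I⁻ leaves and a secondary carbocation remains.
Step 2: A 1,2-methyl shift from the adjacent tert-butyl carbon moves the positive charge from the secondary centre to an adjacent carbon, generating a more stable tertiary carbocation.
After step 2 the species present is a tertiary carbocation.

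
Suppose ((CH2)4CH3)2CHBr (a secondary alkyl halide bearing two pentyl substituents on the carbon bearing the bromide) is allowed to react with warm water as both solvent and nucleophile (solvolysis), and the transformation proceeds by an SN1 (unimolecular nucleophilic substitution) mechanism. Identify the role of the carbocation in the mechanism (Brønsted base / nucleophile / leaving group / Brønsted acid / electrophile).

electrophile

Step 2: Nucleophilic capture: the oxygen of H2O bonds to the cationic carbon, producing an oxonium-ion intermediate.
The carbocation accepts an electron pair into an empty or π* orbital — it is the electrophile.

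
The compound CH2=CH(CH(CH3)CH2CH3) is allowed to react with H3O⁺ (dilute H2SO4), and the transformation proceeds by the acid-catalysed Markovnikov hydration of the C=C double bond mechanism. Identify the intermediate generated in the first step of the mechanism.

secondary carbocation

Step 1: Protonation of the alkene by H3O⁺: the π bond acts as the nucleophile and picks up H⁺, giving the more stable (Markovnikov) secondary carbocation. H2O is released.
After step 1 the species present is a secondary carbocation.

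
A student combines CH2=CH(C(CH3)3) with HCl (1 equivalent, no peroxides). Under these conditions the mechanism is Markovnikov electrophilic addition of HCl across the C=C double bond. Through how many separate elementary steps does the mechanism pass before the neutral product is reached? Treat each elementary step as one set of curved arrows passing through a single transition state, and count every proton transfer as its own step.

3

Step 1: Protonation of the alkene by HCl: the π bond acts as the nucleophile and picks up H⁺, giving the more stable (Markovnikov) secondary carbocation. The H–Cl bond breaks heterolytically, releasing Cl⁻.
Step 2: A 1,2-methyl shift from the adjacent tert-butyl carbon moves the positive charge from the secondary centre to an adjacent carbon, generating a more stable tertiary carbocation.
Step 3: The Cl⁻ anion donates a lone pair to the carbocation, forming the new C–Cl σ-bond and giving the neutral alkyl halide.
Total: 3 elementary steps.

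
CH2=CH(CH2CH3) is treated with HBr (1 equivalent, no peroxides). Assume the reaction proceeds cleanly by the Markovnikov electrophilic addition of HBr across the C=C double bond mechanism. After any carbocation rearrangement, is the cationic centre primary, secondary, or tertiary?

Step 1: Protonation of the alkene by HBr: the π bond acts as the nucleophile and picks up H⁺, giving the more stable (Markovnikov) secondary carbocation. The H–Br bond breaks heterolytically, releasing Br⁻.
No single 1,2-shift to an adjacent carbon would give a more-substituted cation, so no rearrangement occurs.

secondary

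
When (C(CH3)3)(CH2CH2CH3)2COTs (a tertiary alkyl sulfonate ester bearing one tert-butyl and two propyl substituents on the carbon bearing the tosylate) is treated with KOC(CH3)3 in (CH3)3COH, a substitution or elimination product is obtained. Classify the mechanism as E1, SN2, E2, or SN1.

Conditions: a strong/bulky base with a tertiary substrate bearing a β-hydrogen.
These conditions are the textbook signature of the E2 pathway.
A strong (often hindered) base removes a β-H in concert with loss of the leaving group — bimolecular elimination.

E2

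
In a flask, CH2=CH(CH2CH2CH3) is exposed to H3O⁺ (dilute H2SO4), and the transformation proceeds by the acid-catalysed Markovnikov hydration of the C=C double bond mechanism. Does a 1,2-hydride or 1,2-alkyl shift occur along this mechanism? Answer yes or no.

The first-formed carbocation is secondary.
No single 1,2-shift to an adjacent carbon would produce a more-substituted cation than the one already present, so no rearrangement occurs.

no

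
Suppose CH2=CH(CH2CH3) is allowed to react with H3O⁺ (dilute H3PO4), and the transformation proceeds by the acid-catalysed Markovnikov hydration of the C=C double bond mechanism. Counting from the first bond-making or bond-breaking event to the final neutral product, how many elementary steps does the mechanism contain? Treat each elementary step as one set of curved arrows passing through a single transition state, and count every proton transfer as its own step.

3

Step 1: The π electrons of the C=C bond attack a proton of H3O⁺; Markovnikov addition places the new C–H on the less-substituted alkene carbon, so the positive charge ends up on the more-substituted carbon — a secondary carbocation. H2O is released.
(No 1,2-shift: no single shift to an adjacent carbon would give a more stable cation.)
Step 2: Nucleophilic capture of the cation by H2O produces the protonated alcohol (an oxonium ion).
Step 3: H2O removes a proton from the oxonium oxygen, regenerating H3O⁺ and giving the neutral alcohol.
Total: 3 elementary steps.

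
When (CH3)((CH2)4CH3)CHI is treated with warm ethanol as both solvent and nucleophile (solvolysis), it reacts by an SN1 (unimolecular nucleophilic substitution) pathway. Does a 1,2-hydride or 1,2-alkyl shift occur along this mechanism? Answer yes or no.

The first-formed carbocation is secondary.
No single 1,2-shift to an adjacent carbon would produce a more-substituted cation than the one already present, so no rearrangement occurs.

no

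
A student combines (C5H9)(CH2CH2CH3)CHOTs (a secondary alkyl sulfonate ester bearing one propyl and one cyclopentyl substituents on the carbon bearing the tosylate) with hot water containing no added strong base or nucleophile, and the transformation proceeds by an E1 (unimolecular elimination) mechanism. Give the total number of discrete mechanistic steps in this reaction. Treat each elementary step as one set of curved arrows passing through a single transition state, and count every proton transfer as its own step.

Step 1: Unassisted departure of TsO⁻ (taking the C–O bonding pair) generates a secondary carbocation.
Step 2: Carbocation rearrangement: a 1,2-hydride shift from the adjacent cyclopentyl carbon converts the initially-formed secondary cation into the more stable tertiary cation.
Step 3: A water molecule (solvent) deprotonates a β-carbon; as the C–H bond breaks, those electrons form the new alkene π bond.
Total: 3 elementary steps.

3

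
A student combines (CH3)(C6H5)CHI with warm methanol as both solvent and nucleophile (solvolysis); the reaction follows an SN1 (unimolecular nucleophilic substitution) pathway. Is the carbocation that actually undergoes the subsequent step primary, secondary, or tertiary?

Step 1: Rate-determining heterolysis of the C–I bond gives I⁻ and a secondary carbocation.
No single 1,2-shift to an adjacent carbon would give a more-substituted cation, so no rearrangement occurs.

secondary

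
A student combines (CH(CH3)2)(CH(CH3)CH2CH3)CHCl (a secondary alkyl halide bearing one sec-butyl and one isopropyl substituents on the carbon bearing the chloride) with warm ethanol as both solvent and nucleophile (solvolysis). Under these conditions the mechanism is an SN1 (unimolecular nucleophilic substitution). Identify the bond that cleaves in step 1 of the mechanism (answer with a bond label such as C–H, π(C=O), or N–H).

Step 1: The C–Cl bond breaks with both electrons going to the chloride; Cl⁻ leaves and a secondary carbocation remains.
The bond broken in this step is the C–Cl bond.

C–Cl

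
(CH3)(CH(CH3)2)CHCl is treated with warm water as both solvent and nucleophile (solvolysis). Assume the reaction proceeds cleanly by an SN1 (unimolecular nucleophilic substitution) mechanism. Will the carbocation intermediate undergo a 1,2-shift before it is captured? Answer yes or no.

yes

The first-formed carbocation is secondary.
The adjacent isopropyl carbon already bears 2 other carbon substituents and has a hydrogen to migrate; after a 1,2-hydride shift from that carbon the positive charge sits on a tertiary centre.
Tertiary is more stable than secondary, so the shift occurs.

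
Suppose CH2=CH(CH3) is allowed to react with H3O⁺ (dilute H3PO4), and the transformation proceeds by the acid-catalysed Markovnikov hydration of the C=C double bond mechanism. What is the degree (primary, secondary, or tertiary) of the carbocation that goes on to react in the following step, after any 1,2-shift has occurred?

Step 1: Electrophilic addition begins with the π(C=C) electrons forming a bond to the proton of H3O⁺. Following Markovnikov's rule, the resulting cation is secondary. H2O is released.
No single 1,2-shift to an adjacent carbon would give a more-substituted cation, so no rearrangement occurs.

secondary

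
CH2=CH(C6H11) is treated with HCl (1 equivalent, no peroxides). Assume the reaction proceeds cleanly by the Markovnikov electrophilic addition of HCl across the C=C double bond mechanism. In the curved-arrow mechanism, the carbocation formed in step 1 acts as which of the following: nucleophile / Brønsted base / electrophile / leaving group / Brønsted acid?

Step 3: Cl⁻ captures the cation: a lone pair on Cl⁻ fills the empty p orbital, producing the alkyl halide product.
The carbocation formed in step 1 accepts an electron pair into an empty or π* orbital — it is the electrophile.

electrophile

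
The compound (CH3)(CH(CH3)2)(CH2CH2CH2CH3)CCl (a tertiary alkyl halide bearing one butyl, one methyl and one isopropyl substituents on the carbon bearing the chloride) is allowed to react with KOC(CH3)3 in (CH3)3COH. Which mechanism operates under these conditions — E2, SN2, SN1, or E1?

Conditions: a strong/bulky base with a tertiary substrate bearing a β-hydrogen.
These conditions are the textbook signature of the E2 pathway.
A strong (often hindered) base removes a β-H in concert with loss of the leaving group — bimolecular elimination.

E2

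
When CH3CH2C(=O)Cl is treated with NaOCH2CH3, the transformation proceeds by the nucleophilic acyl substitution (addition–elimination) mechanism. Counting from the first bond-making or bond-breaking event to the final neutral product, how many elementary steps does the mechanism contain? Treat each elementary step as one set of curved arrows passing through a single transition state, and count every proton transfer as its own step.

2

Step 1: CH3CH2O⁻ adds to the carbonyl carbon; the C=O π electrons shift onto oxygen and a tetrahedral alkoxide intermediate forms.
Step 2: An oxygen lone pair re-forms the C=O π bond as the C–Cl σ-bond breaks; Cl⁻ is expelled.
Total: 2 elementary steps.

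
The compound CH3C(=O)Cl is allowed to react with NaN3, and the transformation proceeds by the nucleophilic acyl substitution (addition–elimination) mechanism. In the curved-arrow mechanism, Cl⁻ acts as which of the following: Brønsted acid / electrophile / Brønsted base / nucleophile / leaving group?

Step 2: An oxygen lone pair re-forms the C=O π bond as the C–Cl σ-bond breaks; Cl⁻ is expelled.
Cl⁻ departs with both electrons of the breaking σ-bond — that is the definition of a leaving group.

leaving group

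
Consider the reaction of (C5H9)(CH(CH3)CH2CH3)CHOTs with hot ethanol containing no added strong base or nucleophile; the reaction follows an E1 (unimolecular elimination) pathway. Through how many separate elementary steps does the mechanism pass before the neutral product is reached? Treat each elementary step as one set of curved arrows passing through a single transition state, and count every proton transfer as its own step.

3

Step 1: Ionisation: the C–O σ-bond cleaves heterolytically; both bonding electrons depart with TsO⁻, leaving a secondary carbocation at the α-carbon.
Step 2: A hydride (H with its bonding pair) migrates from the adjacent cyclopentyl carbon to the cationic centre — a 1,2-hydride shift — upgrading the secondary cation to a tertiary one.
Step 3: Loss of a β-proton to an ethanol molecule of the solvent: the C–H bonding pair collapses toward the cationic carbon to form the C=C π bond, yielding the alkene.
Total: 3 elementary steps.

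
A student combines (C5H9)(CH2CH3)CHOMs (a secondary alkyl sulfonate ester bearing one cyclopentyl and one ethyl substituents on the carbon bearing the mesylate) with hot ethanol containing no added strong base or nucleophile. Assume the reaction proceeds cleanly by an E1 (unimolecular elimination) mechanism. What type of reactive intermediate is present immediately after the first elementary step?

secondary carbocation

Step 1: Rate-determining heterolysis of the C–O bond gives MsO⁻ and a secondary carbocation.
After step 1 the species present is a secondary carbocation.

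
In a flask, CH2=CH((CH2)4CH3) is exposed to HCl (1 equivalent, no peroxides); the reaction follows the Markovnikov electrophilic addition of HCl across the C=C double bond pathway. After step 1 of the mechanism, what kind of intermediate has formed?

Step 1: The π electrons of the C=C bond attack a proton of HCl; Markovnikov addition places the new C–H on the less-substituted alkene carbon, so the positive charge ends up on the more-substituted carbon — a secondary carbocation. The H–Cl bond breaks heterolytically, releasing Cl⁻.
After step 1 the species present is a secondary carbocation.

secondary carbocation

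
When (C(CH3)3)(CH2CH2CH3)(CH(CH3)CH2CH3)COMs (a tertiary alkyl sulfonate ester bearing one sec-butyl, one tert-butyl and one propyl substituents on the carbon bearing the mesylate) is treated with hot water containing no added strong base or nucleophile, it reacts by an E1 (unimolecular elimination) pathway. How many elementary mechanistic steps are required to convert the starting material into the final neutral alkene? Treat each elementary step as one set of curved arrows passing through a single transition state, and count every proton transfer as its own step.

Step 1: Unassisted departure of MsO⁻ (taking the C–O bonding pair) generates a tertiary carbocation.
(No 1,2-shift: no single shift to an adjacent carbon would give a more stable cation.)
Step 2: Loss of a β-proton to a water molecule of the solvent: the C–H bonding pair collapses toward the cationic carbon to form the C=C π bond, yielding the alkene.
Total: 2 elementary steps.

2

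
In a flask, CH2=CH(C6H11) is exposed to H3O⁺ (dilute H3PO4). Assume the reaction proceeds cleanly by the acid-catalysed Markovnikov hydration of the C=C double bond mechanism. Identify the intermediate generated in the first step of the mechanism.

secondary carbocation

Step 1: Electrophilic addition begins with the π(C=C) electrons forming a bond to the proton of H3O⁺. Following Markovnikov's rule, the resulting cation is secondary. H2O is released.
After step 1 the species present is a secondary carbocation.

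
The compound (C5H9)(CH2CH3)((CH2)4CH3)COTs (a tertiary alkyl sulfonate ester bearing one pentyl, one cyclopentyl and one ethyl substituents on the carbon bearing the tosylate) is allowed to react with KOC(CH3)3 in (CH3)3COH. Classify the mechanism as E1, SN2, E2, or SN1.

Conditions: a strong/bulky base with a tertiary substrate bearing a β-hydrogen.
These conditions are the textbook signature of the E2 pathway.
A strong (often hindered) base removes a β-H in concert with loss of the leaving group — bimolecular elimination.

E2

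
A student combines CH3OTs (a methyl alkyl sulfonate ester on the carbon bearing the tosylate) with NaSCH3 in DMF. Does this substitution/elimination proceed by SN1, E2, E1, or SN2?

Conditions: a methyl substrate with a strong nucleophile in the polar aprotic solvent DMF.
These conditions are the textbook signature of the SN2 pathway.
An unhindered substrate with a strong nucleophile in a polar aprotic solvent favours one-step backside displacement.

SN2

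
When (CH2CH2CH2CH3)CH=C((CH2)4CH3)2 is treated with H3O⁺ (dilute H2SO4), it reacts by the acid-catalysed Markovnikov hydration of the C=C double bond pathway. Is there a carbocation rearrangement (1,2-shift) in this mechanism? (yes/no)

no

The first-formed carbocation is tertiary.
No single 1,2-shift to an adjacent carbon would produce a more-substituted cation than the one already present, so no rearrangement occurs.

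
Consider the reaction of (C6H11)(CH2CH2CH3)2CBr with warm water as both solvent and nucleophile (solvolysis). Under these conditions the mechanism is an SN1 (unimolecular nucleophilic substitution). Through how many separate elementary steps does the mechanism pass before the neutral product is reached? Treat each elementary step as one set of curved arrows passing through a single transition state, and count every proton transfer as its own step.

Step 1: The C–Br bond breaks with both electrons going to the bromide; Br⁻ leaves and a tertiary carbocation remains.
(No 1,2-shift: no single shift to an adjacent carbon would give a more stable cation.)
Step 2: H2O donates an oxygen lone pair into the empty p orbital of the cation, giving a protonated alcohol (an oxonium ion).
Step 3: Proton transfer from the O–H of the oxonium ion to a solvent molecule delivers the neutral alcohol.
Total: 3 elementary steps.

3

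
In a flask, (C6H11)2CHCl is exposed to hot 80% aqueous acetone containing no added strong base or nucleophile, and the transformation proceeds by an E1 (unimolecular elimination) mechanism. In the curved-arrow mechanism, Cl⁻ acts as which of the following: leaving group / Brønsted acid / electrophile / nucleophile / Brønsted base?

Step 1: Ionisation: the C–Cl σ-bond cleaves heterolytically; both bonding electrons depart with Cl⁻, leaving a secondary carbocation at the α-carbon.
Cl⁻ departs with both electrons of the breaking σ-bond — that is the definition of a leaving group.

leaving group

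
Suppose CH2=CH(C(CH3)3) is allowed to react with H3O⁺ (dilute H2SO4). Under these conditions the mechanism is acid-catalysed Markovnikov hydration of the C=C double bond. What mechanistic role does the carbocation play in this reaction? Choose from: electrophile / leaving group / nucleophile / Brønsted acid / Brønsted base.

Step 3: Nucleophilic capture of the cation by H2O produces the protonated alcohol (an oxonium ion).
The carbocation accepts an electron pair into an empty or π* orbital — it is the electrophile.

electrophile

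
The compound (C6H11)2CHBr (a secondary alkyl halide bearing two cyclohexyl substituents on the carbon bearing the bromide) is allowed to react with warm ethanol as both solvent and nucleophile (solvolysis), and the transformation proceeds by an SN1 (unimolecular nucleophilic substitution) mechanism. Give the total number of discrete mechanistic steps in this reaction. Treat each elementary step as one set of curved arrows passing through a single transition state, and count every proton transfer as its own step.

Step 1: Rate-determining heterolysis of the C–Br bond gives Br⁻ and a secondary carbocation.
Step 2: A 1,2-hydride shift from the adjacent cyclohexyl carbon moves the positive charge from the secondary centre to an adjacent carbon, generating a more stable tertiary carbocation.
Step 3: CH3CH2OH donates an oxygen lone pair into the empty p orbital of the cation, giving a protonated ether (an oxonium ion).
Step 4: Proton transfer from the O–H of the oxonium ion to a solvent molecule delivers the neutral ether.
Total: 4 elementary steps.

4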